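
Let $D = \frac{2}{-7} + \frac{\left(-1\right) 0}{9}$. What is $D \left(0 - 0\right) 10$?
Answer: $0$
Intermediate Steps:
$D = - \frac{2}{7}$ ($D = 2 \left(- \frac{1}{7}\right) + 0 \cdot \frac{1}{9} = - \frac{2}{7} + 0 = - \frac{2}{7} \approx -0.28571$)
$D \left(0 - 0\right) 10 = - \frac{2 \left(0 - 0\right)}{7} \cdot 10 = - \frac{2 \left(0 + 0\right)}{7} \cdot 10 = \left(- \frac{2}{7}\right) 0 \cdot 10 = 0 \cdot 10 = 0$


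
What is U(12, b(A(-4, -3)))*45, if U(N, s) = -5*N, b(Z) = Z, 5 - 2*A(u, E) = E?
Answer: -2700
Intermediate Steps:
A(u, E) = 5/2 - E/2
U(12, b(A(-4, -3)))*45 = -5*12*45 = -60*45 = -2700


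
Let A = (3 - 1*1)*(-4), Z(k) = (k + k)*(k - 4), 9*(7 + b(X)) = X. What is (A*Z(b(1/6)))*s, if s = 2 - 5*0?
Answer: -1788488/729 ≈ -2453.3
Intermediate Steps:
b(X) = -7 + X/9
Z(k) = 2*k*(-4 + k) (Z(k) = (2*k)*(-4 + k) = 2*k*(-4 + k))
s = 2 (s = 2 + 0 = 2)
A = -8 (A = (3 - 1)*(-4) = 2*(-4) = -8)
(A*Z(b(1/6)))*s = -16*(-7 + (1/6)/9)*(-4 + (-7 + (1/6)/9))*2 = -16*(-7 + (1*(⅙))/9)*(-4 + (-7 + (1*(⅙))/9))*2 = -16*(-7 + (⅑)*(⅙))*(-4 + (-7 + (⅑)*(⅙)))*2 = -16*(-7 + 1/54)*(-4 + (-7 + 1/54))*2 = -16*(-377)*(-4 - 377/54)/54*2 = -16*(-377)*(-593)/(54*54)*2 = -8*223561/1458*2 = -894244/729*2 = -1788488/729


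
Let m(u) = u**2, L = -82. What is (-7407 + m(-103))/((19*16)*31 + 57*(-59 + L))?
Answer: 3202/1387 ≈ 2.3086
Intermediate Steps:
(-7407 + m(-103))/((19*16)*31 + 57*(-59 + L)) = (-7407 + (-103)**2)/((19*16)*31 + 57*(-59 - 82)) = (-7407 + 10609)/(304*31 + 57*(-141)) = 3202/(9424 - 8037) = 3202/1387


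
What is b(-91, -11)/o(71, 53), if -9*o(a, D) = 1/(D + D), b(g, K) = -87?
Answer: 82998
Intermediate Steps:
o(a, D) = -1/(18*D) (o(a, D) = -1/(9*(D + D)) = -1/(2*D)/9 = -1/(18*D))
b(-91, -11)/o(71, 53) = -87/((-1/18/53)) = -87/((-1/18*1/53)) = -87/(-1/954) = -87*(-954) = 82998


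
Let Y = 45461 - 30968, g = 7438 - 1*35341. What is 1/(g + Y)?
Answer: -1/13410 ≈ -7.4571e-5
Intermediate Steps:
g = -27903 (g = 7438 - 35341 = -27903)
Y = 14493
1/(g + Y) = 1/(-27903 + 14493) = 1/(-13410) = -1/13410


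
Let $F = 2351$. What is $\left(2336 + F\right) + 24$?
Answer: $4711$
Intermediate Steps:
$\left(2336 + F\right) + 24 = \left(2336 + 2351\right) + 24 = 4687 + 24 = 4711$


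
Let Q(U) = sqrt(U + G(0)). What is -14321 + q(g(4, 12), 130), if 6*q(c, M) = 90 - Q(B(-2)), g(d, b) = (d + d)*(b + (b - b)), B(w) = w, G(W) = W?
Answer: -14306 - I*sqrt(2)/6 ≈ -14306.0 - 0.2357*I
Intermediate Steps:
Q(U) = sqrt(U) (Q(U) = sqrt(U + 0) = sqrt(U))
g(d, b) = 2*b*d (g(d, b) = (2*d)*(b + 0) = (2*d)*b = 2*b*d)
q(c, M) = 15 - I*sqrt(2)/6 (q(c, M) = (90 - sqrt(-2))/6 = (90 - I*sqrt(2))/6 = 15 - I*sqrt(2)/6)
-14321 + q(g(4, 12), 130) = -14321 + (15 - I*sqrt(2)/6) = -14306 - I*sqrt(2)/6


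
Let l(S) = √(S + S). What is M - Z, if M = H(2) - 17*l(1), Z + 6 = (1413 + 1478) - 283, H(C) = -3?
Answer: -2605 - 17*√2 ≈ -2629.0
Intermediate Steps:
Z = 2602 (Z = -6 + ((1413 + 1478) - 283) = -6 + (2891 - 283) = -6 + 2608 = 2602)
l(S) = √2*√S (l(S) = √(2*S) = √2*√S)
M = -3 - 17*√2 (M = -3 - 17*√2*√1 = -3 - 17*√2 ≈ -27.042)
M - Z = (-3 - 17*√2) - 1*2602 = (-3 - 17*√2) - 2602 = -2605 - 17*√2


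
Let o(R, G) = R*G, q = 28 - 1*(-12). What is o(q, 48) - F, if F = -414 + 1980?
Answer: 354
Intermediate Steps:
q = 40 (q = 28 + 12 = 40)
F = 1566
o(R, G) = G*R
o(q, 48) - F = 48*40 - 1*1566 = 1920 - 1566 = 354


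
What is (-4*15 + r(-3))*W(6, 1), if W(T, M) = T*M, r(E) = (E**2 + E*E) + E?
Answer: -270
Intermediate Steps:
r(E) = E + 2*E**2 (r(E) = (E**2 + E**2) + E = 2*E**2 + E = E + 2*E**2)
W(T, M) = M*T
(-4*15 + r(-3))*W(6, 1) = (-4*15 - 3*(1 + 2*(-3)))*(1*6) = (-60 - 3*(1 - 6))*6 = (-60 - 3*(-5))*6 = (-60 + 15)*6 = -45*6 = -270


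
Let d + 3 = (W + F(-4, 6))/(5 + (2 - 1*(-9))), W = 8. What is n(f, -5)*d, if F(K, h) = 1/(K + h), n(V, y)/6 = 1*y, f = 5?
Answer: 1185/16 ≈ 74.063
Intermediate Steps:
n(V, y) = 6*y (n(V, y) = 6*(1*y) = 6*y)
d = -79/32 (d = -3 + (8 + 1/(-4 + 6))/(5 + (2 - 1*(-9))) = -3 + (8 + 1/2)/(5 + (2 + 9)) = -3 + (8 + ½)/(5 + 11) = -3 + (17/2)/16 = -3 + (17/2)*(1/16) = -3 + 17/32 = -79/32 ≈ -2.4688)
n(f, -5)*d = (6*(-5))*(-79/32) = -30*(-79/32) = 1185/16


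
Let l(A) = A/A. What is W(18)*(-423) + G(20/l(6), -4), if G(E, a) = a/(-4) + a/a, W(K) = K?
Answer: -7612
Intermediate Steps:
l(A) = 1
G(E, a) = 1 - a/4 (G(E, a) = a*(-¼) + 1 = -a/4 + 1 = 1 - a/4)
W(18)*(-423) + G(20/l(6), -4) = 18*(-423) + (1 - ¼*(-4)) = -7614 + (1 + 1) = -7614 + 2 = -7612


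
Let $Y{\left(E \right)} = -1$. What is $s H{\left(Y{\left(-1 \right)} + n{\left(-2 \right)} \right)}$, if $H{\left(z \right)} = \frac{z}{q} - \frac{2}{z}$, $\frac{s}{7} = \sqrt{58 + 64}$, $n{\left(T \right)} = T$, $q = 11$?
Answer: $\frac{91 \sqrt{122}}{33} \approx 30.458$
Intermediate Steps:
$s = 7 \sqrt{122}$ ($s = 7 \sqrt{58 + 64} = 7 \sqrt{122} \approx 77.318$)
$H{\left(z \right)} = - \frac{2}{z} + \frac{z}{11}$ ($H{\left(z \right)} = \frac{z}{11} - \frac{2}{z} = - \frac{2}{z} + \frac{z}{11}$)
$s H{\left(Y{\left(-1 \right)} + n{\left(-2 \right)} \right)} = 7 \sqrt{122} \left(- \frac{2}{-1 - 2} + \frac{-1 - 2}{11}\right) = 7 \sqrt{122} \left(- \frac{2}{-3} + \frac{1}{11} \left(-3\right)\right) = 7 \sqrt{122} \left(\left(-2\right) \left(- \frac{1}{3}\right) - \frac{3}{11}\right) = 7 \sqrt{122} \left(\frac{2}{3} - \frac{3}{11}\right) = 7 \sqrt{122} \cdot \frac{13}{33} = \frac{91 \sqrt{122}}{33}$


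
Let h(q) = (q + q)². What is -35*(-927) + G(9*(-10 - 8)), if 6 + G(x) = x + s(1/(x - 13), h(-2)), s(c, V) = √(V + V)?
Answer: 32277 + 4*√2 ≈ 32283.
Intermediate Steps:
h(q) = 4*q² (h(q) = (2*q)² = 4*q²)
s(c, V) = √2*√V (s(c, V) = √(2*V) = √2*√V)
G(x) = -6 + x + 4*√2 (G(x) = -6 + (x + √2*√(4*(-2)²)) = -6 + (x + √2*√(4*4)) = -6 + (x + √2*√16) = -6 + (x + √2*4) = -6 + (x + 4*√2) = -6 + x + 4*√2)
-35*(-927) + G(9*(-10 - 8)) = -35*(-927) + (-6 + 9*(-10 - 8) + 4*√2) = 32445 + (-6 + 9*(-18) + 4*√2) = 32445 + (-6 - 162 + 4*√2) = 32445 + (-168 + 4*√2) = 32277 + 4*√2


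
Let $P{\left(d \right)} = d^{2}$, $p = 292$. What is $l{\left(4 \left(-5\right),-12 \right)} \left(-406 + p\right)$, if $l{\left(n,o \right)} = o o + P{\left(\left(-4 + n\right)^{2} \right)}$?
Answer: $-37838880$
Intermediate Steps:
$l{\left(n,o \right)} = o^{2} + \left(-4 + n\right)^{4}$ ($l{\left(n,o \right)} = o o + \left(\left(-4 + n\right)^{2}\right)^{2} = o^{2} + \left(-4 + n\right)^{4}$)
$l{\left(4 \left(-5\right),-12 \right)} \left(-406 + p\right) = \left(\left(-12\right)^{2} + \left(-4 + 4 \left(-5\right)\right)^{4}\right) \left(-406 + 292\right) = \left(144 + \left(-4 - 20\right)^{4}\right) \left(-114\right) = \left(144 + \left(-24\right)^{4}\right) \left(-114\right) = \left(144 + 331776\right) \left(-114\right) = 331920 \left(-114\right) = -37838880$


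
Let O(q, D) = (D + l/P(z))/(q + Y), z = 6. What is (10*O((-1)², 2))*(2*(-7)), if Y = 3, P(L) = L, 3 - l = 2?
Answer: -455/6 ≈ -75.833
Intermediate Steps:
l = 1 (l = 3 - 1*2 = 3 - 2 = 1)
O(q, D) = (⅙ + D)/(3 + q) (O(q, D) = (D + 1/6)/(q + 3) = (D + 1*(⅙))/(3 + q) = (D + ⅙)/(3 + q) = (⅙ + D)/(3 + q))
(10*O((-1)², 2))*(2*(-7)) = (10*((⅙ + 2)/(3 + (-1)²)))*(2*(-7)) = (10*((13/6)/(3 + 1)))*(-14) = (10*((13/6)/4))*(-14) = (10*((¼)*(13/6)))*(-14) = (10*(13/24))*(-14) = (65/12)*(-14) = -455/6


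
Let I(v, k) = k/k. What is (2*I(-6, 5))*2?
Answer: 4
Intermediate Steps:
I(v, k) = 1
(2*I(-6, 5))*2 = (2*1)*2 = 2*2 = 4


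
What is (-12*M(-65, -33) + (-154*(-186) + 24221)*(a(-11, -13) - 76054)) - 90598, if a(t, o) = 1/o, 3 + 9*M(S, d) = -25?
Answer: -156806884151/39 ≈ -4.0207e+9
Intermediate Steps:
M(S, d) = -28/9 (M(S, d) = -1/3 + (1/9)*(-25) = -1/3 - 25/9 = -28/9)
(-12*M(-65, -33) + (-154*(-186) + 24221)*(a(-11, -13) - 76054)) - 90598 = (-12*(-28/9) + (-154*(-186) + 24221)*(1/(-13) - 76054)) - 90598 = (112/3 + (28644 + 24221)*(-1/13 - 76054)) - 90598 = (112/3 + 52865*(-988703/13)) - 90598 = (112/3 - 52267784095/13) - 90598 = -156803350829/39 - 90598 = -156806884151/39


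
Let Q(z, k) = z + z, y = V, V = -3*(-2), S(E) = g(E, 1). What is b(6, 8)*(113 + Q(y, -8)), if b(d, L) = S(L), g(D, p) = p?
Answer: 125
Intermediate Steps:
S(E) = 1
b(d, L) = 1
V = 6
y = 6
Q(z, k) = 2*z
b(6, 8)*(113 + Q(y, -8)) = 1*(113 + 2*6) = 1*(113 + 12) = 1*125 = 125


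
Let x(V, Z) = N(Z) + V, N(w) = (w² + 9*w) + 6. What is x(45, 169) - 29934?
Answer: 199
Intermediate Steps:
N(w) = 6 + w² + 9*w
x(V, Z) = 6 + V + Z² + 9*Z (x(V, Z) = (6 + Z² + 9*Z) + V = 6 + V + Z² + 9*Z)
x(45, 169) - 29934 = (6 + 45 + 169² + 9*169) - 29934 = (6 + 45 + 28561 + 1521) - 29934 = 30133 - 29934 = 199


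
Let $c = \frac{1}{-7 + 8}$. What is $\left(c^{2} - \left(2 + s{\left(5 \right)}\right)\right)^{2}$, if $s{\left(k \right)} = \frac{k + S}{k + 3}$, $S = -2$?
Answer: $\frac{121}{64} \approx 1.8906$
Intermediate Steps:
$s{\left(k \right)} = \frac{-2 + k}{3 + k}$ ($s{\left(k \right)} = \frac{k - 2}{k + 3} = \frac{-2 + k}{3 + k}$)
$c = 1$ ($c = 1^{-1} = 1$)
$\left(c^{2} - \left(2 + s{\left(5 \right)}\right)\right)^{2} = \left(1^{2} - \left(2 + \frac{-2 + 5}{3 + 5}\right)\right)^{2} = \left(1 - \left(2 + \frac{1}{8} \cdot 3\right)\right)^{2} = \left(1 - \frac{19}{8}\right)^{2} = \left(- \frac{11}{8}\right)^{2} = \frac{121}{64}$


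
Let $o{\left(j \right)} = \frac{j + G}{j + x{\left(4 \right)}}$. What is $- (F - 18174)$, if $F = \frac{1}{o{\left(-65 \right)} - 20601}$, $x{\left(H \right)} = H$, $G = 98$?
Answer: $\frac{22839156817}{1256694} \approx 18174.0$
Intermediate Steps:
$o{\left(j \right)} = \frac{98 + j}{4 + j}$ ($o{\left(j \right)} = \frac{j + 98}{j + 4} = \frac{98 + j}{4 + j}$)
$F = - \frac{61}{1256694}$ ($F = \frac{1}{\frac{98 - 65}{4 - 65} - 20601} = \frac{1}{\frac{1}{-61} \cdot 33 - 20601} = \frac{1}{\left(- \frac{1}{61}\right) 33 - 20601} = \frac{1}{- \frac{33}{61} - 20601} = \frac{1}{- \frac{1256694}{61}} = - \frac{61}{1256694} \approx -4.854 \cdot 10^{-5}$)
$- (F - 18174) = - (- \frac{61}{1256694} - 18174) = \left(-1\right) \left(- \frac{22839156817}{1256694}\right) = \frac{22839156817}{1256694}$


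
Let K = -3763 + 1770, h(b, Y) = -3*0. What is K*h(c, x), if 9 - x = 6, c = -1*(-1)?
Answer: 0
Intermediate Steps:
c = 1
x = 3 (x = 9 - 1*6 = 9 - 6 = 3)
h(b, Y) = 0
K = -1993
K*h(c, x) = -1993*0 = 0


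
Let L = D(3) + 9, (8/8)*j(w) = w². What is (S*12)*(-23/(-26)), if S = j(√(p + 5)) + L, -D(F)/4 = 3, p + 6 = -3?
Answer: -966/13 ≈ -74.308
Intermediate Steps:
p = -9 (p = -6 - 3 = -9)
D(F) = -12 (D(F) = -4*3 = -12)
j(w) = w²
L = -3 (L = -12 + 9 = -3)
S = -7 (S = (√(-9 + 5))² - 3 = (√(-4))² - 3 = (2*I)² - 3 = -4 - 3 = -7)
(S*12)*(-23/(-26)) = (-7*12)*(-23/(-26)) = -(-1932)*(-1)/26 = -84*23/26 = -966/13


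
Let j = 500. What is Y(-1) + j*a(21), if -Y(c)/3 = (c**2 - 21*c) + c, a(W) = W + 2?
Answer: 11437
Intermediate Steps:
a(W) = 2 + W
Y(c) = -3*c**2 + 60*c (Y(c) = -3*((c**2 - 21*c) + c) = -3*(c**2 - 20*c) = -3*c**2 + 60*c)
Y(-1) + j*a(21) = 3*(-1)*(20 - 1*(-1)) + 500*(2 + 21) = 3*(-1)*(20 + 1) + 500*23 = 3*(-1)*21 + 11500 = -63 + 11500 = 11437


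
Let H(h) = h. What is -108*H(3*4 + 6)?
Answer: -1944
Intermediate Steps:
-108*H(3*4 + 6) = -108*(3*4 + 6) = -108*(12 + 6) = -108*18 = -1944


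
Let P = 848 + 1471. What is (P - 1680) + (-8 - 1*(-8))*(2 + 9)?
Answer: 639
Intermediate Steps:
P = 2319
(P - 1680) + (-8 - 1*(-8))*(2 + 9) = (2319 - 1680) + (-8 - 1*(-8))*(2 + 9) = 639 + (-8 + 8)*11 = 639 + 0*11 = 639 + 0 = 639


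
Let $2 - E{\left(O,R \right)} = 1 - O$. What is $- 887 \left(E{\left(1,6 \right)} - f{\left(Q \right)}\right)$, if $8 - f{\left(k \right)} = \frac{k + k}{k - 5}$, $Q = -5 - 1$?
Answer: $\frac{47898}{11} \approx 4354.4$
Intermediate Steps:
$E{\left(O,R \right)} = 1 + O$ ($E{\left(O,R \right)} = 2 - \left(1 - O\right) = 2 + \left(-1 + O\right) = 1 + O$)
$Q = -6$ ($Q = -5 - 1 = -6$)
$f{\left(k \right)} = 8 - \frac{2 k}{-5 + k}$ ($f{\left(k \right)} = 8 - \frac{k + k}{k - 5} = 8 - \frac{2 k}{-5 + k}$)
$- 887 \left(E{\left(1,6 \right)} - f{\left(Q \right)}\right) = - 887 \left(\left(1 + 1\right) - \frac{2 \left(-20 + 3 \left(-6\right)\right)}{-5 - 6}\right) = - 887 \left(2 - \frac{2 \left(-20 - 18\right)}{-11}\right) = - 887 \left(2 - 2 \left(- \frac{1}{11}\right) \left(-38\right)\right) = - 887 \left(2 - \frac{76}{11}\right) = \left(-887\right) \left(- \frac{54}{11}\right) = \frac{47898}{11}$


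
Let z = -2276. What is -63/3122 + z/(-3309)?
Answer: 985315/1475814 ≈ 0.66764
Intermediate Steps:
-63/3122 + z/(-3309) = -63/3122 - 2276/(-3309) = -63*1/3122 - 2276*(-1/3309) = -9/446 + 2276/3309 = 985315/1475814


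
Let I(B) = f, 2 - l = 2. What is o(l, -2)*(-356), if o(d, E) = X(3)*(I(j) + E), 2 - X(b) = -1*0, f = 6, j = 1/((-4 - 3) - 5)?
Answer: -2848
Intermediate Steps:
j = -1/12 (j = 1/(-7 - 5) = 1/(-12) = -1/12 ≈ -0.083333)
X(b) = 2 (X(b) = 2 - (-1)*0 = 2 - 1*0 = 2 + 0 = 2)
l = 0 (l = 2 - 1*2 = 2 - 2 = 0)
I(B) = 6
o(d, E) = 12 + 2*E (o(d, E) = 2*(6 + E) = 12 + 2*E)
o(l, -2)*(-356) = (12 + 2*(-2))*(-356) = (12 - 4)*(-356) = 8*(-356) = -2848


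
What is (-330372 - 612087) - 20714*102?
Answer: -3055287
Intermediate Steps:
(-330372 - 612087) - 20714*102 = -942459 - 1*2112828 = -942459 - 2112828 = -3055287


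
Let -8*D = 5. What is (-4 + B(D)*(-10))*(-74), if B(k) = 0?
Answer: 296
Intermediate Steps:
D = -5/8 (D = -⅛*5 = -5/8 ≈ -0.62500)
(-4 + B(D)*(-10))*(-74) = (-4 + 0*(-10))*(-74) = (-4 + 0)*(-74) = -4*(-74) = 296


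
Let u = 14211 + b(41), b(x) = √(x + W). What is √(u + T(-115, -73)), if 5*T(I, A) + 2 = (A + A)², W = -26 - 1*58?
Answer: √(461845 + 25*I*√43)/5 ≈ 135.92 + 0.024123*I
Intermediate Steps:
W = -84 (W = -26 - 58 = -84)
T(I, A) = -⅖ + 4*A²/5 (T(I, A) = -⅖ + (A + A)²/5 = -⅖ + (2*A)²/5 = -⅖ + (4*A²)/5 = -⅖ + 4*A²/5)
b(x) = √(-84 + x) (b(x) = √(x - 84) = √(-84 + x))
u = 14211 + I*√43 (u = 14211 + √(-84 + 41) = 14211 + √(-43) = 14211 + I*√43 ≈ 14211.0 + 6.5574*I)
√(u + T(-115, -73)) = √((14211 + I*√43) + (-⅖ + (⅘)*(-73)²)) = √((14211 + I*√43) + (-⅖ + (⅘)*5329)) = √((14211 + I*√43) + (-⅖ + 21316/5)) = √((14211 + I*√43) + 21314/5) = √(92369/5 + I*√43)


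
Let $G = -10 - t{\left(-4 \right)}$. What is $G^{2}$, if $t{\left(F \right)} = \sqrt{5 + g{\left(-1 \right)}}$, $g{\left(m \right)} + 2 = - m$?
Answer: $144$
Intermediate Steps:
$g{\left(m \right)} = -2 - m$
$t{\left(F \right)} = 2$ ($t{\left(F \right)} = \sqrt{5 - 1} = \sqrt{4} = 2$)
$G = -12$ ($G = -10 - 2 = -12$)
$G^{2} = \left(-12\right)^{2} = 144$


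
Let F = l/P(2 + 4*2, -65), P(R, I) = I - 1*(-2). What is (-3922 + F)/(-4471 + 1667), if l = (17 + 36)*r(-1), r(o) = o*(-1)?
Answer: 247139/176652 ≈ 1.3990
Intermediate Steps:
r(o) = -o
P(R, I) = 2 + I (P(R, I) = I + 2 = 2 + I)
l = 53 (l = (17 + 36)*(-1*(-1)) = 53*1 = 53)
F = -53/63 (F = 53/(2 - 65) = 53/(-63) = 53*(-1/63) = -53/63 ≈ -0.84127)
(-3922 + F)/(-4471 + 1667) = (-3922 - 53/63)/(-4471 + 1667) = -247139/63/(-2804) = -247139/63*(-1/2804) = 247139/176652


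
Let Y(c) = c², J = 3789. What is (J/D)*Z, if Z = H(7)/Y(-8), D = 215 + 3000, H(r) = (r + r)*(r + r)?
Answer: 185661/51440 ≈ 3.6093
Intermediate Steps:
H(r) = 4*r² (H(r) = (2*r)*(2*r) = 4*r²)
D = 3215
Z = 49/16 (Z = (4*7²)/((-8)²) = (4*49)/64 = 196*(1/64) = 49/16 ≈ 3.0625)
(J/D)*Z = (3789/3215)*(49/16) = 185661/51440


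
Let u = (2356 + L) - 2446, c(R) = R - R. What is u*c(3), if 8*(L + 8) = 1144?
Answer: 0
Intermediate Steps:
L = 135 (L = -8 + (⅛)*1144 = -8 + 143 = 135)
c(R) = 0
u = 45 (u = (2356 + 135) - 2446 = 2491 - 2446 = 45)
u*c(3) = 45*0 = 0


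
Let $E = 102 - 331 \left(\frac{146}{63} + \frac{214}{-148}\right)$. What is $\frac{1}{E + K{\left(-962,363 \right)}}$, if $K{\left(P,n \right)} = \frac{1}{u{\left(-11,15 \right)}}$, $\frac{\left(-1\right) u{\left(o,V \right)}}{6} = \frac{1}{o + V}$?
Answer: $- \frac{4662}{872437} \approx -0.0053437$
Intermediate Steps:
$u{\left(o,V \right)} = - \frac{6}{V + o}$ ($u{\left(o,V \right)} = - \frac{6}{o + V} = - \frac{6}{V + o}$)
$K{\left(P,n \right)} = - \frac{2}{3}$ ($K{\left(P,n \right)} = \frac{1}{\left(-6\right) \frac{1}{15 - 11}} = \frac{1}{\left(-6\right) \frac{1}{4}} = \frac{1}{- \frac{3}{2}} = - \frac{2}{3}$)
$E = - \frac{869329}{4662}$ ($E = 102 - 331 \left(146 \cdot \frac{1}{63} + 214 \left(- \frac{1}{148}\right)\right) = 102 - 331 \left(\frac{146}{63} - \frac{107}{74}\right) = 102 - \frac{1344853}{4662} = - \frac{869329}{4662} \approx -186.47$)
$\frac{1}{E + K{\left(-962,363 \right)}} = \frac{1}{- \frac{869329}{4662} - \frac{2}{3}} = \frac{1}{- \frac{872437}{4662}} = - \frac{4662}{872437}$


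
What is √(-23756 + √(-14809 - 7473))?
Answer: √(-23756 + I*√22282) ≈ 0.4842 + 154.13*I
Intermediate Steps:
√(-23756 + √(-14809 - 7473)) = √(-23756 + √(-22282)) = √(-23756 + I*√22282)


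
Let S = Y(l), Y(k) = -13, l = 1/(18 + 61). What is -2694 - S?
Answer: -2681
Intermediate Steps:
l = 1/79 ≈ 0.012658
S = -13
-2694 - S = -2694 - 1*(-13) = -2694 + 13 = -2681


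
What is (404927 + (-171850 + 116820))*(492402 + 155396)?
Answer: 226662576806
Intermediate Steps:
(404927 + (-171850 + 116820))*(492402 + 155396) = (404927 - 55030)*647798 = 349897*647798 = 226662576806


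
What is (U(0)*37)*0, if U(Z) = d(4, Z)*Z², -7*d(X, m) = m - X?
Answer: 0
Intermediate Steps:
d(X, m) = -m/7 + X/7 (d(X, m) = -(m - X)/7 = -m/7 + X/7)
U(Z) = Z²*(4/7 - Z/7) (U(Z) = (-Z/7 + (⅐)*4)*Z² = (-Z/7 + 4/7)*Z² = (4/7 - Z/7)*Z² = Z²*(4/7 - Z/7))
(U(0)*37)*0 = (((⅐)*0²*(4 - 1*0))*37)*0 = (((⅐)*0*(4 + 0))*37)*0 = (((⅐)*0*4)*37)*0 = (0*37)*0 = 0*0 = 0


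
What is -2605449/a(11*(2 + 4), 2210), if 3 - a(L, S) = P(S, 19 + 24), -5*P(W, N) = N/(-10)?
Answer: -130272450/107 ≈ -1.2175e+6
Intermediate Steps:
P(W, N) = N/50 (P(W, N) = -N/(5*(-10)) = -N*(-1)/(5*10) = -(-1)*N/50 = N/50)
a(L, S) = 107/50 (a(L, S) = 3 - (19 + 24)/50 = 3 - 43/50 = 107/50)
-2605449/a(11*(2 + 4), 2210) = -2605449/107/50 = -2605449*50/107 = -130272450/107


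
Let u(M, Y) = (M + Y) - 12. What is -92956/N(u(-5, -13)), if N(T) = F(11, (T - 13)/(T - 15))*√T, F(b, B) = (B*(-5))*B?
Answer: -1254906*I*√30/1849 ≈ -3717.4*I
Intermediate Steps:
F(b, B) = -5*B² (F(b, B) = (-5*B)*B = -5*B²)
u(M, Y) = -12 + M + Y
N(T) = -5*√T*(-13 + T)²/(-15 + T)² (N(T) = (-5*(T - 13)²/(T - 15)²)*√T = (-5*(-13 + T)²/(-15 + T)²)*√T = -5*√T*(-13 + T)²/(-15 + T)²)
-92956/N(u(-5, -13)) = -92956*(-(-15 + (-12 - 5 - 13))²/(5*(-13 + (-12 - 5 - 13))²*√(-12 - 5 - 13))) = -92956*I*√30*(-15 - 30)²/(150*(-13 - 30)²) = -92956*27*I*√30/3698 = -1254906*I*√30/1849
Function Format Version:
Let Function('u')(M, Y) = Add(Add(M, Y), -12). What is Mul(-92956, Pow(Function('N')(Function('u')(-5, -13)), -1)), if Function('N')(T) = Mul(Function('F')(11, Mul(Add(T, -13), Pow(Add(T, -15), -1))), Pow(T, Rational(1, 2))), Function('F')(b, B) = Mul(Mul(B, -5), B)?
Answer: Mul(Rational(-1254906, 1849), I, Pow(30, Rational(1, 2))) ≈ Mul(-3717.4, I)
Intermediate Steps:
Function('F')(b, B) = Mul(-5, Pow(B, 2)) (Function('F')(b, B) = Mul(Mul(-5, B), B) = Mul(-5, Pow(B, 2)))
Function('u')(M, Y) = Add(-12, M, Y)
Function('N')(T) = Mul(-5, Pow(T, Rational(1, 2)), Pow(Add(-15, T), -2), Pow(Add(-13, T), 2)) (Function('N')(T) = Mul(Mul(-5, Pow(Mul(Add(T, -13), Pow(Add(T, -15), -1)), 2)), Pow(T, Rational(1, 2))) = Mul(Mul(-5, Pow(Mul(Add(-13, T), Pow(Add(-15, T), -1)), 2)), Pow(T, Rational(1, 2))) = Mul(Mul(-5, Pow(Mul(Pow(Add(-15, T), -1), Add(-13, T)), 2)), Pow(T, Rational(1, 2))) = Mul(Mul(-5, Mul(Pow(Add(-15, T), -2), Pow(Add(-13, T), 2))), Pow(T, Rational(1, 2))) = Mul(Mul(-5, Pow(Add(-15, T), -2), Pow(Add(-13, T), 2)), Pow(T, Rational(1, 2))) = Mul(-5, Pow(T, Rational(1, 2)), Pow(Add(-15, T), -2), Pow(Add(-13, T), 2)))
Mul(-92956, Pow(Function('N')(Function('u')(-5, -13)), -1)) = Mul(-92956, Pow(Mul(-5, Pow(Add(-12, -5, -13), Rational(1, 2)), Pow(Add(-15, Add(-12, -5, -13)), -2), Pow(Add(-13, Add(-12, -5, -13)), 2)), -1)) = Mul(-92956, Pow(Mul(-5, Pow(-30, Rational(1, 2)), Pow(Add(-15, -30), -2), Pow(Add(-13, -30), 2)), -1)) = Mul(-92956, Pow(Mul(-5, Mul(I, Pow(30, Rational(1, 2))), Pow(-45, -2), Pow(-43, 2)), -1)) = Mul(-92956, Pow(Mul(-5, Mul(I, Pow(30, Rational(1, 2))), Rational(1, 2025), 1849), -1)) = Mul(-92956, Pow(Mul(Rational(-1849, 405), I, Pow(30, Rational(1, 2))), -1)) = Mul(-92956, Mul(Rational(27, 3698), I, Pow(30, Rational(1, 2)))) = Mul(Rational(-1254906, 1849), I, Pow(30, Rational(1, 2)))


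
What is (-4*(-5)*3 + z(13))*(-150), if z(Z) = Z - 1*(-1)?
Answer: -11100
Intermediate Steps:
z(Z) = 1 + Z (z(Z) = Z + 1 = 1 + Z)
(-4*(-5)*3 + z(13))*(-150) = (-4*(-5)*3 + (1 + 13))*(-150) = (20*3 + 14)*(-150) = (60 + 14)*(-150) = 74*(-150) = -11100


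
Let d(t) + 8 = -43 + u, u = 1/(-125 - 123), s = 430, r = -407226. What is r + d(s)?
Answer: -101004697/248 ≈ -4.0728e+5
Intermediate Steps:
u = -1/248 (u = 1/(-248) = -1/248 ≈ -0.0040323)
d(t) = -12649/248 (d(t) = -8 + (-43 - 1/248) = -8 - 10665/248 = -12649/248)
r + d(s) = -407226 - 12649/248 = -101004697/248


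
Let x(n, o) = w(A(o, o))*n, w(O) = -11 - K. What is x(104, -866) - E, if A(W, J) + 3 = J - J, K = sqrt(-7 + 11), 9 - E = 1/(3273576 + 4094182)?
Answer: -10027518637/7367758 ≈ -1361.0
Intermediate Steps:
E = 66309821/7367758 (E = 9 - 1/(3273576 + 4094182) = 9 - 1/7367758 = 66309821/7367758 ≈ 9.0000)
K = 2 (K = sqrt(4) = 2)
A(W, J) = -3 (A(W, J) = -3 + (J - J) = -3 + 0 = -3)
w(O) = -13 (w(O) = -11 - 1*2 = -11 - 2 = -13)
x(n, o) = -13*n
x(104, -866) - E = -13*104 - 1*66309821/7367758 = -1352 - 66309821/7367758 = -10027518637/7367758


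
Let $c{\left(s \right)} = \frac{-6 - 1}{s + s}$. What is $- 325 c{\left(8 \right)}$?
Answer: $\frac{2275}{16} \approx 142.19$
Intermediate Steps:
$c{\left(s \right)} = - \frac{7}{2 s}$
$- 325 c{\left(8 \right)} = - 325 \left(- \frac{7}{2 \cdot 8}\right) = - 325 \left(\left(- \frac{7}{2}\right) \frac{1}{8}\right) = \left(-325\right) \left(- \frac{7}{16}\right) = \frac{2275}{16}$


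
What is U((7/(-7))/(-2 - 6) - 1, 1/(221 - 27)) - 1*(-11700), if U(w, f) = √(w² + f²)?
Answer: 11700 + √461057/776 ≈ 11701.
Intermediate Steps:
U(w, f) = √(f² + w²)
U((7/(-7))/(-2 - 6) - 1, 1/(221 - 27)) - 1*(-11700) = √((1/(221 - 27))² + ((7/(-7))/(-2 - 6) - 1)²) - 1*(-11700) = √((1/194)² + ((7*(-⅐))/(-8) - 1)²) + 11700 = √((1/194)² + (-⅛*(-1) - 1)²) + 11700 = √(1/37636 + (⅛ - 1)²) + 11700 = √(1/37636 + (-7/8)²) + 11700 = √(1/37636 + 49/64) + 11700 = √(461057/602176) + 11700 = √461057/776 + 11700 = 11700 + √461057/776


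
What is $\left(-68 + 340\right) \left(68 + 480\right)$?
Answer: $149056$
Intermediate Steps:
$\left(-68 + 340\right) \left(68 + 480\right) = 272 \cdot 548 = 149056$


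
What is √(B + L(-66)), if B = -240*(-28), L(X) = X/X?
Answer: √6721 ≈ 81.982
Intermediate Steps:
L(X) = 1
B = 6720
√(B + L(-66)) = √(6720 + 1) = √6721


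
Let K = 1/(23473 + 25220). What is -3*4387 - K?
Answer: -640848574/48693 ≈ -13161.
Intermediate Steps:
K = 1/48693 ≈ 2.0537e-5
-3*4387 - K = -3*4387 - 1*1/48693 = -13161 - 1/48693 = -640848574/48693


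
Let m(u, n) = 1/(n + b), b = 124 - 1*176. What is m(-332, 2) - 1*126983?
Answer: -6349151/50 ≈ -1.2698e+5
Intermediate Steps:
b = -52 (b = 124 - 176 = -52)
m(u, n) = 1/(-52 + n) (m(u, n) = 1/(n - 52) = 1/(-52 + n))
m(-332, 2) - 1*126983 = 1/(-52 + 2) - 1*126983 = 1/(-50) - 126983 = -1/50 - 126983 = -6349151/50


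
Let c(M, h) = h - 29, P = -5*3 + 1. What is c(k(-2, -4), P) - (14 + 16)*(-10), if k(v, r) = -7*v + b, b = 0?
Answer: 257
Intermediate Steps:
k(v, r) = -7*v (k(v, r) = -7*v + 0 = -7*v)
P = -14 (P = -15 + 1 = -14)
c(M, h) = -29 + h
c(k(-2, -4), P) - (14 + 16)*(-10) = (-29 - 14) - (14 + 16)*(-10) = -43 - 30*(-10) = -43 - 1*(-300) = -43 + 300 = 257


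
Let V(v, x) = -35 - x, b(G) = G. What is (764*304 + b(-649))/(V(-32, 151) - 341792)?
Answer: -231607/341978 ≈ -0.67726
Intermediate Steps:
(764*304 + b(-649))/(V(-32, 151) - 341792) = (764*304 - 649)/((-35 - 1*151) - 341792) = (232256 - 649)/((-35 - 151) - 341792) = 231607/(-186 - 341792) = 231607/(-341978) = 231607*(-1/341978) = -231607/341978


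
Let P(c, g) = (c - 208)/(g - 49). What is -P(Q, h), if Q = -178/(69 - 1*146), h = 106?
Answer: 15838/4389 ≈ 3.6086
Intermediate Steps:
Q = 178/77 (Q = -178/(69 - 146) = -178/(-77) = -178*(-1/77) = 178/77 ≈ 2.3117)
P(c, g) = (-208 + c)/(-49 + g)
-P(Q, h) = -(-208 + 178/77)/(-49 + 106) = -(-15838)/(57*77) = -1*(-15838/4389) = 15838/4389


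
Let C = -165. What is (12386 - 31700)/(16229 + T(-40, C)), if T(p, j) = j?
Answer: -9657/8032 ≈ -1.2023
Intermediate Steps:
(12386 - 31700)/(16229 + T(-40, C)) = (12386 - 31700)/(16229 - 165) = -19314/16064 = -19314*1/16064 = -9657/8032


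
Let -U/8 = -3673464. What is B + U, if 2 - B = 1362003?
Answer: 28025711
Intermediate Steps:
U = 29387712 (U = -8*(-3673464) = 29387712)
B = -1362001 (B = 2 - 1*1362003 = 2 - 1362003 = -1362001)
B + U = -1362001 + 29387712 = 28025711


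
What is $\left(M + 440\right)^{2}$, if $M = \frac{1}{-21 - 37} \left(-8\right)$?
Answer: $\frac{162919696}{841} \approx 1.9372 \cdot 10^{5}$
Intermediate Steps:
$M = \frac{4}{29}$ ($M = \frac{1}{-58} \left(-8\right) = \left(- \frac{1}{58}\right) \left(-8\right) = \frac{4}{29} \approx 0.13793$)
$\left(M + 440\right)^{2} = \left(\frac{4}{29} + 440\right)^{2} = \left(\frac{12764}{29}\right)^{2} = \frac{162919696}{841}$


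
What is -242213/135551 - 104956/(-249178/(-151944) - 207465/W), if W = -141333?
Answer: -50922399246874524659/1507782034442489 ≈ -33773.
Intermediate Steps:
-242213/135551 - 104956/(-249178/(-151944) - 207465/W) = -242213/135551 - 104956/(-249178/(-151944) - 207465/(-141333)) = -242213*1/135551 - 104956/(-249178*(-1/151944) - 207465*(-1/141333)) = -242213/135551 - 104956/(124589/75972 + 69155/47111) = -242213/135551 - 104956/11123356039/3579116892 = -242213/135551 - 104956*3579116892/11123356039 = -242213/135551 - 375649792516752/11123356039 = -50922399246874524659/1507782034442489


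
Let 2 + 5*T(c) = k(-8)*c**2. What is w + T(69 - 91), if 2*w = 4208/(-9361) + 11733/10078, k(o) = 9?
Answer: 821851217809/943401580 ≈ 871.16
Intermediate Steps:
w = 67424389/188680316 (w = (4208/(-9361) + 11733/10078)/2 = (4208*(-1/9361) + 11733*(1/10078))/2 = (-4208/9361 + 11733/10078)/2 = (1/2)*(67424389/94340158) = 67424389/188680316 ≈ 0.35735)
T(c) = -2/5 + 9*c**2/5 (T(c) = -2/5 + (9*c**2)/5 = -2/5 + 9*c**2/5)
w + T(69 - 91) = 67424389/188680316 + (-2/5 + 9*(69 - 91)**2/5) = 67424389/188680316 + (-2/5 + (9/5)*(-22)**2) = 67424389/188680316 + (-2/5 + (9/5)*484) = 67424389/188680316 + (-2/5 + 4356/5) = 67424389/188680316 + 4354/5 = 821851217809/943401580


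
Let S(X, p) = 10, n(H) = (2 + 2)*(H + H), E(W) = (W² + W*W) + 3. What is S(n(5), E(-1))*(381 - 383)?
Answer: -20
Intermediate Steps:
E(W) = 3 + 2*W² (E(W) = (W² + W²) + 3 = 2*W² + 3 = 3 + 2*W²)
n(H) = 8*H (n(H) = 4*(2*H) = 8*H)
S(n(5), E(-1))*(381 - 383) = 10*(381 - 383) = 10*(-2) = -20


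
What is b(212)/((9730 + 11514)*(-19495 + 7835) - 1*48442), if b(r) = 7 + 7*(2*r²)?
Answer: -209741/82584494 ≈ -0.0025397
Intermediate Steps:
b(r) = 7 + 14*r²
b(212)/((9730 + 11514)*(-19495 + 7835) - 1*48442) = (7 + 14*212²)/((9730 + 11514)*(-19495 + 7835) - 1*48442) = (7 + 14*44944)/(21244*(-11660) - 48442) = (7 + 629216)/(-247705040 - 48442) = 629223/(-247753482) = 629223*(-1/247753482) = -209741/82584494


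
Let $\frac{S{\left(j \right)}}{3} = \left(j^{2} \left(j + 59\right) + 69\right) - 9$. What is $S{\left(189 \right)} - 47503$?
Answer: $26529101$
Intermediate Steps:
$S{\left(j \right)} = 180 + 3 j^{2} \left(59 + j\right)$ ($S{\left(j \right)} = 3 \left(\left(j^{2} \left(j + 59\right) + 69\right) - 9\right) = 3 \left(\left(j^{2} \left(59 + j\right) + 69\right) - 9\right) = 3 \left(\left(69 + j^{2} \left(59 + j\right)\right) - 9\right) = 3 \left(60 + j^{2} \left(59 + j\right)\right) = 180 + 3 j^{2} \left(59 + j\right)$)
$S{\left(189 \right)} - 47503 = \left(180 + 3 \cdot 189^{3} + 177 \cdot 189^{2}\right) - 47503 = \left(180 + 3 \cdot 6751269 + 177 \cdot 35721\right) - 47503 = \left(180 + 20253807 + 6322617\right) - 47503 = 26576604 - 47503 = 26529101$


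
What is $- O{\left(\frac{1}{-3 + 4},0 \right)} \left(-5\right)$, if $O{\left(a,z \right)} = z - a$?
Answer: $-5$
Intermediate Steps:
$- O{\left(\frac{1}{-3 + 4},0 \right)} \left(-5\right) = - (0 - \frac{1}{-3 + 4}) \left(-5\right) = - (0 - 1^{-1}) \left(-5\right) = - (0 - 1) \left(-5\right) = \left(-1\right) \left(-1\right) \left(-5\right) = 1 \left(-5\right) = -5$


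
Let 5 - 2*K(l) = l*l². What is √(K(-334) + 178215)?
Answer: 3*√8359142/2 ≈ 4336.8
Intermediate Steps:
K(l) = 5/2 - l³/2 (K(l) = 5/2 - l*l²/2 = 5/2 - l³/2)
√(K(-334) + 178215) = √((5/2 - ½*(-334)³) + 178215) = √((5/2 - ½*(-37259704)) + 178215) = √((5/2 + 18629852) + 178215) = √(37259709/2 + 178215) = √(37616139/2) = 3*√8359142/2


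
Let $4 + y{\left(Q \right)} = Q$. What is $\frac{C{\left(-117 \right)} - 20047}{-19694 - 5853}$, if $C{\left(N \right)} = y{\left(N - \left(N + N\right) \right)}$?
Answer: $\frac{19934}{25547} \approx 0.78029$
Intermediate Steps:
$y{\left(Q \right)} = -4 + Q$
$C{\left(N \right)} = -4 - N$ ($C{\left(N \right)} = -4 + \left(N - \left(N + N\right)\right) = -4 + \left(N - 2 N\right) = -4 - N$)
$\frac{C{\left(-117 \right)} - 20047}{-19694 - 5853} = \frac{\left(-4 - -117\right) - 20047}{-19694 - 5853} = \frac{\left(-4 + 117\right) - 20047}{-25547} = \left(113 - 20047\right) \left(- \frac{1}{25547}\right) = \left(-19934\right) \left(- \frac{1}{25547}\right) = \frac{19934}{25547}$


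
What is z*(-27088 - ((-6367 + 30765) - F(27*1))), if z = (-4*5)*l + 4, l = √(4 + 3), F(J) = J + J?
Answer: -205728 + 1028640*√7 ≈ 2.5158e+6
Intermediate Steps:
F(J) = 2*J
l = √7 ≈ 2.6458
z = 4 - 20*√7 (z = (-4*5)*√7 + 4 = -20*√7 + 4 = 4 - 20*√7 ≈ -48.915)
z*(-27088 - ((-6367 + 30765) - F(27*1))) = (4 - 20*√7)*(-27088 - ((-6367 + 30765) - 2*27*1)) = (4 - 20*√7)*(-27088 - (24398 - 2*27)) = (4 - 20*√7)*(-27088 - (24398 - 1*54)) = (4 - 20*√7)*(-27088 - (24398 - 54)) = (4 - 20*√7)*(-27088 - 1*24344) = (4 - 20*√7)*(-27088 - 24344) = (4 - 20*√7)*(-51432) = -205728 + 1028640*√7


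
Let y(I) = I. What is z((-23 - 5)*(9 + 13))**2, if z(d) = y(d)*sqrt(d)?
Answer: -233744896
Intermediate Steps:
z(d) = d**(3/2) (z(d) = d*sqrt(d) = d**(3/2))
z((-23 - 5)*(9 + 13))**2 = (((-23 - 5)*(9 + 13))**(3/2))**2 = ((-28*22)**(3/2))**2 = ((-616)**(3/2))**2 = (-1232*I*sqrt(154))**2 = -233744896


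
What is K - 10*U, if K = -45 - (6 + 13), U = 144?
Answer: -1504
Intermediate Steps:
K = -64 (K = -45 - 1*19 = -45 - 19 = -64)
K - 10*U = -64 - 10*144 = -64 - 1440 = -1504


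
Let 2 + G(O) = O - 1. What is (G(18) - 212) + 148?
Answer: -49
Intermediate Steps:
G(O) = -3 + O (G(O) = -2 + (O - 1) = -2 + (-1 + O) = -3 + O)
(G(18) - 212) + 148 = ((-3 + 18) - 212) + 148 = (15 - 212) + 148 = -197 + 148 = -49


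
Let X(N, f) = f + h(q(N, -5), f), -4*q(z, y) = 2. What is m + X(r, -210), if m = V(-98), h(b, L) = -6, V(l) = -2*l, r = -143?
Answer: -20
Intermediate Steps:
q(z, y) = -½ (q(z, y) = -¼*2 = -½)
X(N, f) = -6 + f (X(N, f) = f - 6 = -6 + f)
m = 196 (m = -2*(-98) = 196)
m + X(r, -210) = 196 + (-6 - 210) = 196 - 216 = -20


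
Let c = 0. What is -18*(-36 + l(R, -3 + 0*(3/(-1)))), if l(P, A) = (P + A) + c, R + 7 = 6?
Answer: 720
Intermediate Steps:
R = -1 (R = -7 + 6 = -1)
l(P, A) = A + P (l(P, A) = (P + A) + 0 = (A + P) + 0 = A + P)
-18*(-36 + l(R, -3 + 0*(3/(-1)))) = -18*(-36 + ((-3 + 0*(3/(-1))) - 1)) = -18*(-36 + ((-3 + 0*(3*(-1))) - 1)) = -18*(-36 + ((-3 + 0*(-3)) - 1)) = -18*(-36 + ((-3 + 0) - 1)) = -18*(-36 + (-3 - 1)) = -18*(-36 - 4) = -18*(-40) = 720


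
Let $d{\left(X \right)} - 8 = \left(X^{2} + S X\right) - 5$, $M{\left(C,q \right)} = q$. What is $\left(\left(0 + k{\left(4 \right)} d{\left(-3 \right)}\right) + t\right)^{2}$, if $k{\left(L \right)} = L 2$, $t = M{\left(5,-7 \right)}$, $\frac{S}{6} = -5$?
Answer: $654481$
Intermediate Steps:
$S = -30$ ($S = 6 \left(-5\right) = -30$)
$t = -7$
$d{\left(X \right)} = 3 + X^{2} - 30 X$ ($d{\left(X \right)} = 8 - \left(5 - X^{2} + 30 X\right) = 3 + X^{2} - 30 X$)
$k{\left(L \right)} = 2 L$
$\left(\left(0 + k{\left(4 \right)} d{\left(-3 \right)}\right) + t\right)^{2} = \left(\left(0 + 2 \cdot 4 \left(3 + \left(-3\right)^{2} - -90\right)\right) - 7\right)^{2} = \left(\left(0 + 8 \left(3 + 9 + 90\right)\right) - 7\right)^{2} = \left(\left(0 + 8 \cdot 102\right) - 7\right)^{2} = \left(\left(0 + 816\right) - 7\right)^{2} = \left(816 - 7\right)^{2} = 809^{2} = 654481$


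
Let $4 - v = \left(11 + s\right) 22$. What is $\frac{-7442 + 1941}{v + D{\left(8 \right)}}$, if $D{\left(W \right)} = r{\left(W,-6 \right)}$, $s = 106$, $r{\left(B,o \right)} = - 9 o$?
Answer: $\frac{5501}{2516} \approx 2.1864$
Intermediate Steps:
$v = -2570$ ($v = 4 - \left(11 + 106\right) 22 = 4 - 117 \cdot 22 = 4 - 2574 = -2570$)
$D{\left(W \right)} = 54$ ($D{\left(W \right)} = \left(-9\right) \left(-6\right) = 54$)
$\frac{-7442 + 1941}{v + D{\left(8 \right)}} = \frac{-7442 + 1941}{-2570 + 54} = - \frac{5501}{-2516} = \left(-5501\right) \left(- \frac{1}{2516}\right) = \frac{5501}{2516}$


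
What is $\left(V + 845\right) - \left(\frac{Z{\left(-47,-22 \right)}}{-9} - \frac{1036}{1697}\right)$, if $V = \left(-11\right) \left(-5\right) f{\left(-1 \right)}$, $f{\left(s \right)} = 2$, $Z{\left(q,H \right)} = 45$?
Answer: $\frac{1630156}{1697} \approx 960.61$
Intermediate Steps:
$V = 110$ ($V = \left(-11\right) \left(-5\right) 2 = 55 \cdot 2 = 110$)
$\left(V + 845\right) - \left(\frac{Z{\left(-47,-22 \right)}}{-9} - \frac{1036}{1697}\right) = \left(110 + 845\right) - \left(\frac{45}{-9} - \frac{1036}{1697}\right) = 955 - \left(45 \left(- \frac{1}{9}\right) - \frac{1036}{1697}\right) = 955 - \left(-5 - \frac{1036}{1697}\right) = 955 - - \frac{9521}{1697} = 955 + \frac{9521}{1697} = \frac{1630156}{1697}$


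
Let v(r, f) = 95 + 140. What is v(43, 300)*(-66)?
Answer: -15510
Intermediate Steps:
v(r, f) = 235
v(43, 300)*(-66) = 235*(-66) = -15510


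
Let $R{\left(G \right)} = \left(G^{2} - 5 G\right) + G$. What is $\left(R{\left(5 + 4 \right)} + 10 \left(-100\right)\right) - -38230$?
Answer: $37275$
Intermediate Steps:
$R{\left(G \right)} = G^{2} - 4 G$
$\left(R{\left(5 + 4 \right)} + 10 \left(-100\right)\right) - -38230 = \left(\left(5 + 4\right) \left(-4 + \left(5 + 4\right)\right) + 10 \left(-100\right)\right) - -38230 = \left(9 \left(-4 + 9\right) - 1000\right) + 38230 = \left(9 \cdot 5 - 1000\right) + 38230 = \left(45 - 1000\right) + 38230 = -955 + 38230 = 37275$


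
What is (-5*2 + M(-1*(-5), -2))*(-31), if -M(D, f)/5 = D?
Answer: 1085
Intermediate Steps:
M(D, f) = -5*D
(-5*2 + M(-1*(-5), -2))*(-31) = (-5*2 - (-5)*(-5))*(-31) = (-10 - 5*5)*(-31) = (-10 - 25)*(-31) = -35*(-31) = 1085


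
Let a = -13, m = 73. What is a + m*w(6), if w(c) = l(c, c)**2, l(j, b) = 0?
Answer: -13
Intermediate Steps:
w(c) = 0 (w(c) = 0**2 = 0)
a + m*w(6) = -13 + 73*0 = -13 + 0 = -13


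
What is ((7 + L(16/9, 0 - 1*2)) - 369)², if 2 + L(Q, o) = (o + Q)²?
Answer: 869070400/6561 ≈ 1.3246e+5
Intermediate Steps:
L(Q, o) = -2 + (Q + o)² (L(Q, o) = -2 + (o + Q)² = -2 + (Q + o)²)
((7 + L(16/9, 0 - 1*2)) - 369)² = ((7 + (-2 + (16/9 + (0 - 1*2))²)) - 369)² = ((7 + (-2 + (16*(⅑) + (0 - 2))²)) - 369)² = ((7 + (-2 + (16/9 - 2)²)) - 369)² = ((7 + (-2 + (-2/9)²)) - 369)² = ((7 + (-2 + 4/81)) - 369)² = ((7 - 158/81) - 369)² = (409/81 - 369)² = (-29480/81)² = 869070400/6561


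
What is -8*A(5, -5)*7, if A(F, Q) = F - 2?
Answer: -168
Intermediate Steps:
A(F, Q) = -2 + F
-8*A(5, -5)*7 = -8*(-2 + 5)*7 = -8*3*7 = -24*7 = -168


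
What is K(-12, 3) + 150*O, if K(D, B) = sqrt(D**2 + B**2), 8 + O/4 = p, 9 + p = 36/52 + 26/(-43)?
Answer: -5672400/559 + 3*sqrt(17) ≈ -10135.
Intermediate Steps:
p = -4982/559 (p = -9 + (36/52 + 26/(-43)) = -9 + (36*(1/52) + 26*(-1/43)) = -9 + (9/13 - 26/43) = -9 + 49/559 = -4982/559 ≈ -8.9123)
O = -37816/559 (O = -32 + 4*(-4982/559) = -32 - 19928/559 = -37816/559 ≈ -67.649)
K(D, B) = sqrt(B**2 + D**2)
K(-12, 3) + 150*O = sqrt(3**2 + (-12)**2) + 150*(-37816/559) = sqrt(9 + 144) - 5672400/559 = sqrt(153) - 5672400/559 = 3*sqrt(17) - 5672400/559 = -5672400/559 + 3*sqrt(17)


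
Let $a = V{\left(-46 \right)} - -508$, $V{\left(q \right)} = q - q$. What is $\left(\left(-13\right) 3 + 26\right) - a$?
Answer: $-521$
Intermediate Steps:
$V{\left(q \right)} = 0$
$a = 508$ ($a = 0 - -508 = 0 + 508 = 508$)
$\left(\left(-13\right) 3 + 26\right) - a = \left(\left(-13\right) 3 + 26\right) - 508 = \left(-39 + 26\right) - 508 = -13 - 508 = -521$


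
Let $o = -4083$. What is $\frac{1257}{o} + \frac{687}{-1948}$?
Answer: $- \frac{1751219}{2651228} \approx -0.66053$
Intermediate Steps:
$\frac{1257}{o} + \frac{687}{-1948} = \frac{1257}{-4083} + \frac{687}{-1948} = 1257 \left(- \frac{1}{4083}\right) + 687 \left(- \frac{1}{1948}\right) = - \frac{419}{1361} - \frac{687}{1948} = - \frac{1751219}{2651228}$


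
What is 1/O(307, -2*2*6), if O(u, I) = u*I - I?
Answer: -1/7344 ≈ -0.00013617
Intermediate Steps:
O(u, I) = -I + I*u (O(u, I) = I*u - I = -I + I*u)
1/O(307, -2*2*6) = 1/((-2*2*6)*(-1 + 307)) = 1/(-4*6*306) = 1/(-24*306) = 1/(-7344) = -1/7344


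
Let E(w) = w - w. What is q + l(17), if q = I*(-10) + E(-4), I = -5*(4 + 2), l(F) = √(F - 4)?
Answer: 300 + √13 ≈ 303.61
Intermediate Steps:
l(F) = √(-4 + F)
E(w) = 0
I = -30 (I = -5*6 = -30)
q = 300 (q = -30*(-10) + 0 = 300 + 0 = 300)
q + l(17) = 300 + √(-4 + 17) = 300 + √13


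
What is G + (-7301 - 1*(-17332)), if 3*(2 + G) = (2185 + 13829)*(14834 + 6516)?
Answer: 113976329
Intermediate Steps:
G = 113966298 (G = -2 + ((2185 + 13829)*(14834 + 6516))/3 = -2 + (16014*21350)/3 = -2 + (1/3)*341898900 = -2 + 113966300 = 113966298)
G + (-7301 - 1*(-17332)) = 113966298 + (-7301 - 1*(-17332)) = 113966298 + (-7301 + 17332) = 113966298 + 10031 = 113976329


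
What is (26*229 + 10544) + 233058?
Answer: 249556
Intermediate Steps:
(26*229 + 10544) + 233058 = (5954 + 10544) + 233058 = 16498 + 233058 = 249556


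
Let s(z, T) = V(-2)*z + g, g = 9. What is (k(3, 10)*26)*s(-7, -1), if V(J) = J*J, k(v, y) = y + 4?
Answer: -6916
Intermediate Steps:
k(v, y) = 4 + y
V(J) = J**2
s(z, T) = 9 + 4*z (s(z, T) = (-2)**2*z + 9 = 4*z + 9 = 9 + 4*z)
(k(3, 10)*26)*s(-7, -1) = ((4 + 10)*26)*(9 + 4*(-7)) = (14*26)*(9 - 28) = 364*(-19) = -6916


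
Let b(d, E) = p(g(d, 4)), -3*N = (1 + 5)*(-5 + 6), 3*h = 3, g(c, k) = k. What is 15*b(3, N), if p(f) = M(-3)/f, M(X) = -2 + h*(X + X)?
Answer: -30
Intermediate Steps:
h = 1 (h = (⅓)*3 = 1)
N = -2 (N = -(1 + 5)*(-5 + 6)/3 = -2 ≈ -2.0000)
M(X) = -2 + 2*X (M(X) = -2 + 1*(X + X) = -2 + 1*(2*X) = -2 + 2*X)
p(f) = -8/f (p(f) = (-2 + 2*(-3))/f = (-2 - 6)/f = -8/f)
b(d, E) = -2 (b(d, E) = -8/4 = -8*¼ = -2)
15*b(3, N) = 15*(-2) = -30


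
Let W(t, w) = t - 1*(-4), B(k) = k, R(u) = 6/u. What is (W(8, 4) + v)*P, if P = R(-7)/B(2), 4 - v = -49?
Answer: -195/7 ≈ -27.857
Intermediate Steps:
W(t, w) = 4 + t (W(t, w) = t + 4 = 4 + t)
v = 53 (v = 4 - 1*(-49) = 4 + 49 = 53)
P = -3/7 (P = (6/(-7))/2 = (6*(-⅐))*(½) = -6/7*½ = -3/7 ≈ -0.42857)
(W(8, 4) + v)*P = ((4 + 8) + 53)*(-3/7) = (12 + 53)*(-3/7) = 65*(-3/7) = -195/7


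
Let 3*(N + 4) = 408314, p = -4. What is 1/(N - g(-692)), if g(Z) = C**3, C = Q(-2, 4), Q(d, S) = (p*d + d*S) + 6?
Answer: 3/407654 ≈ 7.3592e-6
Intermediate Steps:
Q(d, S) = 6 - 4*d + S*d (Q(d, S) = (-4*d + d*S) + 6 = (-4*d + S*d) + 6 = 6 - 4*d + S*d)
C = 6 (C = 6 - 4*(-2) + 4*(-2) = 6 + 8 - 8 = 6)
N = 408302/3 (N = -4 + (1/3)*408314 = -4 + 408314/3 = 408302/3 ≈ 1.3610e+5)
g(Z) = 216 (g(Z) = 6**3 = 216)
1/(N - g(-692)) = 1/(408302/3 - 1*216) = 1/(408302/3 - 216) = 1/(407654/3) = 3/407654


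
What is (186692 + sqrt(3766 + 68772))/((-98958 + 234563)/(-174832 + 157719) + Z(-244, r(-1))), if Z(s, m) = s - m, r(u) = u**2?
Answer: -1597430098/2164145 - 17113*sqrt(72538)/4328290 ≈ -739.20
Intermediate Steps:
(186692 + sqrt(3766 + 68772))/((-98958 + 234563)/(-174832 + 157719) + Z(-244, r(-1))) = (186692 + sqrt(3766 + 68772))/((-98958 + 234563)/(-174832 + 157719) + (-244 - 1*(-1)**2)) = (186692 + sqrt(72538))/(135605/(-17113) + (-244 - 1*1)) = (186692 + sqrt(72538))/(135605*(-1/17113) + (-244 - 1)) = (186692 + sqrt(72538))/(-135605/17113 - 245) = (186692 + sqrt(72538))/(-4328290/17113) = (186692 + sqrt(72538))*(-17113/4328290) = -1597430098/2164145 - 17113*sqrt(72538)/4328290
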